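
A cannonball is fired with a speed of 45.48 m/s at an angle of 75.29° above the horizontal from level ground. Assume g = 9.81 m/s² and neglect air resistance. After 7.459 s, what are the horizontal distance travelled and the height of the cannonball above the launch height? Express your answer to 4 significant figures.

x = 86.14 m, y = 55.22 m

v_x = 45.48 cos 75.29° = 11.549 m/s; v_y0 = 45.48 sin 75.29° = 43.989 m/s.
x = v_x t = 11.549 × 7.459 = 86.14 m.
y = v_y0 t − ½ g t² = 43.989×7.459 − 4.905×7.459² = 55.22 m.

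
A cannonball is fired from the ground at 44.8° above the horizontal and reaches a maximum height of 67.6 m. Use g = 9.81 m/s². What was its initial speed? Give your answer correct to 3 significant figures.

51.7 m/s

At maximum height v_y = 0, so (v₀ sin θ)² = 2 g H.
v₀ sin 44.8° = √(2 × 9.81 × 67.6) = 36.42 m/s.
v₀ = 36.42 / sin 44.8° = 36.42 / 0.7046 = 51.7 m/s.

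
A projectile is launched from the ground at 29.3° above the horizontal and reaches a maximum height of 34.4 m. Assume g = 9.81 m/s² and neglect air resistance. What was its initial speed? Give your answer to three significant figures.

At maximum height v_y = 0, so (v₀ sin θ)² = 2 g H.
v₀ sin 29.3° = √(2 × 9.81 × 34.4) = 25.98 m/s.
v₀ = 25.98 / sin 29.3° = 25.98 / 0.4894 = 53.1 m/s.

53.1 m/s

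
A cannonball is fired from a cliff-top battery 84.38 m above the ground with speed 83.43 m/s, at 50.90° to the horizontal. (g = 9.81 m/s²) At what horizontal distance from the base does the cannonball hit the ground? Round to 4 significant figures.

757.4 m

Components: v_x = 83.43 cos 50.90° = 52.617 m/s, v_y = 83.43 sin 50.90° = 64.746 m/s.
Vertical: 0 = 84.38 + 64.746 t − ½(9.81) t² ⇒ 4.905 t² − 64.746 t − 84.38 = 0.
t = [64.746 + √(4192.0 + 1655.5)] / 9.810 = 14.395 s.
Horizontal: R = v_x · t = 52.617 × 14.395 = 757.4 m.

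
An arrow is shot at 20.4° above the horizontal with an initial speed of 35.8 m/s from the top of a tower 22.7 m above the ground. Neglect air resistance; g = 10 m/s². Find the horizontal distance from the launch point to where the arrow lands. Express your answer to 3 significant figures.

125 m

Components: v_x = 35.8 cos 20.4° = 33.55 m/s, v_y = 35.8 sin 20.4° = 12.48 m/s.
Vertical: 0 = 22.7 + 12.48 t − ½(10) t² ⇒ 5.000 t² − 12.48 t − 22.7 = 0.
t = [12.48 + √(155.8 + 454.0)] / 10.00 = 3.717 s.
Horizontal: R = v_x · t = 33.55 × 3.717 = 125 m.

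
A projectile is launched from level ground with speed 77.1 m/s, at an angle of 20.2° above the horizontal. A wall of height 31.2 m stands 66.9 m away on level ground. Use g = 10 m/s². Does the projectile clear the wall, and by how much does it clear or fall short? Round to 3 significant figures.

v_x = 77.1 cos 20.2° = 72.36 m/s; v_y0 = 77.1 sin 20.2° = 26.62 m/s.
Time to reach the wall: t = 66.9 / 72.36 = 0.9245 s.
Height at that point: y = 26.62×0.9245 − 5.000×0.9245² = 20.34 m.
That is 31.2 − 20.34 = 10.9 m below the top of the wall, so the projectile does not clear it.

No — it falls 10.9 m short of clearing the wall.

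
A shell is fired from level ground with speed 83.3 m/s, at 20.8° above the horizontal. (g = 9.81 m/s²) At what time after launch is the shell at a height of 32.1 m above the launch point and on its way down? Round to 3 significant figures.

4.61 s

v_y0 = 83.3 sin 20.8° = 29.58 m/s.
Set y = v_y0 t − ½ g t² = 32.1: 4.905 t² − 29.58 t + 32.1 = 0.
t = [29.58 ± √(875.0 − 629.8)] / 9.81 = (29.58 ± 15.66) / 9.81, giving t = 1.42 s or t = 4.61 s.
On the way down corresponds to the larger root: t = 4.61 s.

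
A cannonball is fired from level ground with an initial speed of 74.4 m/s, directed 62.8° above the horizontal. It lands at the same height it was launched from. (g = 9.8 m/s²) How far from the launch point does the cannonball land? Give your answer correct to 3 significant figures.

459 m

For level ground, R = v₀² sin(2θ) / g.
sin(2 × 62.8°) = sin 125.6° = 0.8131.
R = (74.4)² × 0.8131 / 9.8 = 459 m.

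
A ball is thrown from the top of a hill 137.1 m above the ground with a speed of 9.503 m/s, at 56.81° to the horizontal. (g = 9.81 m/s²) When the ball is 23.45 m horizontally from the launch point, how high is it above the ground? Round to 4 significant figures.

73.28 m

v_x = 9.503 cos 56.81° = 5.2021 m/s, v_y0 = 9.503 sin 56.81° = 7.9527 m/s.
Time to reach x = 23.45 m: t = x / v_x = 23.45 / 5.2021 = 4.5078 s.
y = 137.1 + v_y0 t − ½ g t² = 137.1 + 7.9527×4.5078 − 4.905×4.5078² = 73.28 m.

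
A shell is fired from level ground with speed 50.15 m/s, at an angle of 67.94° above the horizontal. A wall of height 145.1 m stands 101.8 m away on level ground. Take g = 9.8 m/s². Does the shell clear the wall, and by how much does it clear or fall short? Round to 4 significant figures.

No — it falls 37.03 m short of clearing the wall.

v_x = 50.15 cos 67.94° = 18.835 m/s; v_y0 = 50.15 sin 67.94° = 46.479 m/s.
Time to reach the wall: t = 101.8 / 18.835 = 5.4048 s.
Height at that point: y = 46.479×5.4048 − 4.900×5.4048² = 108.07 m.
That is 145.1 − 108.07 = 37.03 m below the top of the wall, so the shell does not clear it.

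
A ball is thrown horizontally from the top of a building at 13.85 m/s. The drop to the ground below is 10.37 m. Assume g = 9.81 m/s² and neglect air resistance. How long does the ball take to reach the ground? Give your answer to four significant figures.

1.454 s

The horizontal speed doesn't affect the fall. With v_y0 = 0, h = ½ g t².
t = √(2 × 10.37 / 9.81) = √2.1142 = 1.454 s.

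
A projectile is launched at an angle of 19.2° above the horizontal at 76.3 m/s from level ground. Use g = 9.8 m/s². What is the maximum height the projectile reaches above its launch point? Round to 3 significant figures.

Vertical component of launch velocity: v_y = 76.3 sin 19.2° = 25.09 m/s.
At the highest point the vertical velocity is zero, so v_y² = 2 g h_max.
h_max = (25.09)² / (2 × 9.8) = 629.5 / 19.60 = 32.1 m.

32.1 m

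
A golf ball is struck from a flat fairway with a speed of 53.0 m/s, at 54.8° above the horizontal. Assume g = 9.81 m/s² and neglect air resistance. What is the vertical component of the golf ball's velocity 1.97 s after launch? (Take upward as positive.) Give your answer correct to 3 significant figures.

Initial vertical component: v_y0 = 53.0 sin 54.8° = 43.31 m/s.
v_y(t) = v_y0 − g t = 43.31 − 9.81 × 1.97 = 24.0 m/s.

24.0 m/s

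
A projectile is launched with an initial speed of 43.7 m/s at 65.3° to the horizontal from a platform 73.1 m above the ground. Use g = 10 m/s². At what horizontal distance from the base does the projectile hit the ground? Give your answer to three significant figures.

Components: v_x = 43.7 cos 65.3° = 18.26 m/s, v_y = 43.7 sin 65.3° = 39.70 m/s.
Vertical: 0 = 73.1 + 39.70 t − ½(10) t² ⇒ 5.000 t² − 39.70 t − 73.1 = 0.
t = [39.70 + √(1576 + 1462)] / 10.00 = 9.482 s.
Horizontal: R = v_x · t = 18.26 × 9.482 = 173 m.

173 m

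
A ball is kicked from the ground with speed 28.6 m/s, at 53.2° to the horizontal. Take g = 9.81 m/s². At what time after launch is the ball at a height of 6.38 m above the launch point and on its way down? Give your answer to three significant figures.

4.37 s

v_y0 = 28.6 sin 53.2° = 22.90 m/s.
Set y = v_y0 t − ½ g t² = 6.38: 4.905 t² − 22.90 t + 6.38 = 0.
t = [22.90 ± √(524.4 − 125.2)] / 9.81 = (22.90 ± 19.98) / 9.81, giving t = 0.298 s or t = 4.37 s.
On the way down corresponds to the larger root: t = 4.37 s.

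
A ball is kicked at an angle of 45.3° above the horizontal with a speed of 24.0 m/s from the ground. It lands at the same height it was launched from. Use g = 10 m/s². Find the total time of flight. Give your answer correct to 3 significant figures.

Vertical component: v_y = 24.0 sin 45.3° = 17.06 m/s.
For a projectile landing at launch height, time of flight is t = 2 v_y / g = 2 × 17.06 / 10 = 3.41 s.

3.41 s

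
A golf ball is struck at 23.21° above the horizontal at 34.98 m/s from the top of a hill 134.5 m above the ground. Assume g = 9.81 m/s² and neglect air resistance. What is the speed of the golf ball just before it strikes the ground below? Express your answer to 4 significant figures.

62.15 m/s

v_x = 34.98 cos 23.21° = 32.149 m/s is unchanged throughout.
For the vertical component, v_y² = v_y0² + 2 g h = (13.786)² + 2×9.81×134.5 = 2828.9, so |v_y| = 53.187 m/s.
Impact speed = √(v_x² + v_y²) = √(1033.6 + 2828.9) = 62.15 m/s.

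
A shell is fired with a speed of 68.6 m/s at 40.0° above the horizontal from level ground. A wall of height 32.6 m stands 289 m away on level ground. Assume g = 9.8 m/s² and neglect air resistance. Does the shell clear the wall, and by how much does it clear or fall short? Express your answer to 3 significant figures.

Yes — it clears the wall by 61.7 m.

v_x = 68.6 cos 40.0° = 52.55 m/s; v_y0 = 68.6 sin 40.0° = 44.10 m/s.
Time to reach the wall: t = 289 / 52.55 = 5.500 s.
Height at that point: y = 44.10×5.500 − 4.900×5.500² = 94.32 m.
That is 94.32 − 32.6 = 61.7 m above the top of the wall, so the shell clears it.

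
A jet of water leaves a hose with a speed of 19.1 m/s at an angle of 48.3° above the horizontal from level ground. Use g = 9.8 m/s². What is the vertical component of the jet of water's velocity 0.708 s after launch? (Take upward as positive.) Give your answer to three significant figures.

Initial vertical component: v_y0 = 19.1 sin 48.3° = 14.26 m/s.
v_y(t) = v_y0 − g t = 14.26 − 9.8 × 0.708 = 7.32 m/s.

7.32 m/s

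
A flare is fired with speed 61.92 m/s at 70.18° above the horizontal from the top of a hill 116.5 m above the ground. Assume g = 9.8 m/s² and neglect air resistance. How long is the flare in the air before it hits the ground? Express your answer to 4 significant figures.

13.63 s

Vertical component: v_y = 61.92 sin 70.18° = 58.252 m/s.
Taking up as positive with launch at y = 116.5 m, landing at y = 0: 0 = 116.5 + 58.252 t − ½(9.8) t².
Solving 4.900 t² − 58.252 t − 116.5 = 0 gives t = [58.252 + √(58.252² + 4·4.900·116.5)] / 9.800 = 13.63 s.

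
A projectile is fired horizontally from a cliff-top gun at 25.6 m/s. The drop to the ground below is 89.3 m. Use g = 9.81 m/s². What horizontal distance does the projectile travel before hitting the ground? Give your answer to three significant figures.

Initial vertical velocity is zero, so the fall time comes from h = ½ g t²: t = √(2 × 89.3 / 9.81) = 4.267 s.
Horizontal motion is uniform at 25.6 m/s, so x = 25.6 × 4.267 = 109 m.

109 m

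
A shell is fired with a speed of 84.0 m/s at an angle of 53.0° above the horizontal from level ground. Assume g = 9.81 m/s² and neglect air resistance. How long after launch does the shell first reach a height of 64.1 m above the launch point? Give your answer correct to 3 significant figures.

v_y0 = 84.0 sin 53.0° = 67.09 m/s.
Set y = v_y0 t − ½ g t² = 64.1: 4.905 t² − 67.09 t + 64.1 = 0.
t = [67.09 ± √(4501 − 1258)] / 9.81 = (67.09 ± 56.95) / 9.81, giving t = 1.03 s or t = 12.6 s.
The shell is on the way up at the first time, so t = 1.03 s.

1.03 s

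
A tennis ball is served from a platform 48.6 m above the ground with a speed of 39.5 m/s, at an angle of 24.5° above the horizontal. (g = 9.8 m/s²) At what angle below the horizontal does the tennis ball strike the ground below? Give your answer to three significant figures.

44.2°

v_x = 39.5 cos 24.5° = 35.94 m/s.
At impact |v_y| = √(v_y0² + 2 g h) = √(16.38² + 2×9.8×48.6) = 34.94 m/s.
Angle below horizontal = arctan(|v_y| / v_x) = arctan(34.94 / 35.94) = 44.2°.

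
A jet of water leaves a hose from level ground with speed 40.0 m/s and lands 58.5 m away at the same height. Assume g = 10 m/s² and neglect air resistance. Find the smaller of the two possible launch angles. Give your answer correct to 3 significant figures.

Level-ground range: R = v₀² sin(2θ)/g ⇒ sin 2θ = R g / v₀² = 58.5×10/40.0² = 0.3656.
2θ = arcsin(0.3656) = 21.44° or 180° − 21.44° = 158.56°.
So θ = 10.7° or θ = 79.3°.

10.7°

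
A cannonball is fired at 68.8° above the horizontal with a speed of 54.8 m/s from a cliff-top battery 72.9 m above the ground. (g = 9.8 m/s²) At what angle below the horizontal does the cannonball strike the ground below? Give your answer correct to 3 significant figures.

v_x = 54.8 cos 68.8° = 19.82 m/s.
At impact |v_y| = √(v_y0² + 2 g h) = √(51.09² + 2×9.8×72.9) = 63.55 m/s.
Angle below horizontal = arctan(|v_y| / v_x) = arctan(63.55 / 19.82) = 72.7°.

72.7°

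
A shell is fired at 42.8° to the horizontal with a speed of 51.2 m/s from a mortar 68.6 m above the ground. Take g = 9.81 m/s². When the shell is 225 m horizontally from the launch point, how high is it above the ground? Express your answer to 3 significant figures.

v_x = 51.2 cos 42.8° = 37.57 m/s, v_y0 = 51.2 sin 42.8° = 34.79 m/s.
Time to reach x = 225 m: t = x / v_x = 225 / 37.57 = 5.989 s.
y = 68.6 + v_y0 t − ½ g t² = 68.6 + 34.79×5.989 − 4.905×5.989² = 101 m.

101 m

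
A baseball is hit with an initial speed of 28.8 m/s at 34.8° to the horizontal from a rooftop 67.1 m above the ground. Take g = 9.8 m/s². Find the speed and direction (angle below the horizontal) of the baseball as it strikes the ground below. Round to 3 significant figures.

46.3 m/s at 59.3° below the horizontal

v_x = 28.8 cos 34.8° = 23.65 m/s (constant).
|v_y| at impact = √((16.44)² + 2×9.8×67.1) = 39.82 m/s.
Speed = √(23.65² + 39.82²) = 46.3 m/s; angle = arctan(39.82/23.65) = 59.3° below horizontal.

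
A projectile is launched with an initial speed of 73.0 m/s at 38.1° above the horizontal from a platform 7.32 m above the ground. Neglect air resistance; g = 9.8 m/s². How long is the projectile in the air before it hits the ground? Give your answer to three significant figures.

Vertical component: v_y = 73.0 sin 38.1° = 45.04 m/s.
Taking up as positive with launch at y = 7.32 m, landing at y = 0: 0 = 7.32 + 45.04 t − ½(9.8) t².
Solving 4.900 t² − 45.04 t − 7.32 = 0 gives t = [45.04 + √(45.04² + 4·4.900·7.32)] / 9.800 = 9.35 s.

9.35 s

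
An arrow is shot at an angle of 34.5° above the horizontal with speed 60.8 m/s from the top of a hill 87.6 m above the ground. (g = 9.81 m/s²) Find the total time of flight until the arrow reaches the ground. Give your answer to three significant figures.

9.00 s

Vertical component: v_y = 60.8 sin 34.5° = 34.44 m/s.
Taking up as positive with launch at y = 87.6 m, landing at y = 0: 0 = 87.6 + 34.44 t − ½(9.81) t².
Solving 4.905 t² − 34.44 t − 87.6 = 0 gives t = [34.44 + √(34.44² + 4·4.905·87.6)] / 9.810 = 9.00 s.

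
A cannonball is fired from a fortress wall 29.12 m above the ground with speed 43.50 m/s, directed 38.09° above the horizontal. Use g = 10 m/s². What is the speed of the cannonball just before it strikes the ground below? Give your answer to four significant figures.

v_x = 43.50 cos 38.09° = 34.236 m/s is unchanged throughout.
For the vertical component, v_y² = v_y0² + 2 g h = (26.835)² + 2×10×29.12 = 1302.5, so |v_y| = 36.090 m/s.
Impact speed = √(v_x² + v_y²) = √(1172.1 + 1302.5) = 49.75 m/s.

49.75 m/s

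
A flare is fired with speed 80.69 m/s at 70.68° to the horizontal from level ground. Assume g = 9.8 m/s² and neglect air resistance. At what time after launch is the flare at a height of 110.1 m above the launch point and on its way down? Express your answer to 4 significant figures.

13.93 s

v_y0 = 80.69 sin 70.68° = 76.146 m/s.
Set y = v_y0 t − ½ g t² = 110.1: 4.900 t² − 76.146 t + 110.1 = 0.
t = [76.146 ± √(5798.2 − 2158.0)] / 9.8 = (76.146 ± 60.334) / 9.8, giving t = 1.613 s or t = 13.93 s.
On the way down corresponds to the larger root: t = 13.93 s.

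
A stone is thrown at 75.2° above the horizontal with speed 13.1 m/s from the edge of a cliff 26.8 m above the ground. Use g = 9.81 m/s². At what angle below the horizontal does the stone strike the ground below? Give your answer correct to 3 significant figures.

v_x = 13.1 cos 75.2° = 3.346 m/s.
At impact |v_y| = √(v_y0² + 2 g h) = √(12.67² + 2×9.81×26.8) = 26.20 m/s.
Angle below horizontal = arctan(|v_y| / v_x) = arctan(26.20 / 3.346) = 82.7°.

82.7°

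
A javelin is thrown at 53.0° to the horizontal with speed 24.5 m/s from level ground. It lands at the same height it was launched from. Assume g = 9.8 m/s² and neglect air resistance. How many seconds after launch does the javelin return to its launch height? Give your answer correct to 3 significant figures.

Vertical component: v_y = 24.5 sin 53.0° = 19.57 m/s.
For a projectile landing at launch height, time of flight is t = 2 v_y / g = 2 × 19.57 / 9.8 = 3.99 s.

3.99 s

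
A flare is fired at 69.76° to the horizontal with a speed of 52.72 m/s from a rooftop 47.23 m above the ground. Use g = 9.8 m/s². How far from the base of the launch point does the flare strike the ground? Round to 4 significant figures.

Components: v_x = 52.72 cos 69.76° = 18.239 m/s, v_y = 52.72 sin 69.76° = 49.465 m/s.
Vertical: 0 = 47.23 + 49.465 t − ½(9.8) t² ⇒ 4.900 t² − 49.465 t − 47.23 = 0.
t = [49.465 + √(2446.8 + 925.71)] / 9.800 = 10.973 s.
Horizontal: R = v_x · t = 18.239 × 10.973 = 200.1 m.

200.1 m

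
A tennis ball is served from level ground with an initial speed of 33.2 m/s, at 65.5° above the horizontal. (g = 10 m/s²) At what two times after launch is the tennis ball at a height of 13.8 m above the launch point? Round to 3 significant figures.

0.498 s and 5.54 s

v_y0 = 33.2 sin 65.5° = 30.21 m/s.
Set y = v_y0 t − ½ g t² = 13.8: 5.000 t² − 30.21 t + 13.8 = 0.
t = [30.21 ± √(912.6 − 276.0)] / 10 = (30.21 ± 25.23) / 10, giving t = 0.498 s or t = 5.54 s.
So the tennis ball is at 13.8 m at t = 0.498 s (rising) and t = 5.54 s (falling).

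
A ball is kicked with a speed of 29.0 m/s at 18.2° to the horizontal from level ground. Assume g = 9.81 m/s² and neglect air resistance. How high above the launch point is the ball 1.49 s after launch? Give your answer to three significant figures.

v_y0 = 29.0 sin 18.2° = 9.058 m/s.
y(t) = v_y0 t − ½ g t² = 9.058×1.49 − 4.905×1.49² = 2.61 m.

2.61 m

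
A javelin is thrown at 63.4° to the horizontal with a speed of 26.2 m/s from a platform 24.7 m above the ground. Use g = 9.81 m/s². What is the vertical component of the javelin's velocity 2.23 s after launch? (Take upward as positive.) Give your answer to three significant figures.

1.55 m/s

Initial vertical component: v_y0 = 26.2 sin 63.4° = 23.43 m/s.
v_y(t) = v_y0 − g t = 23.43 − 9.81 × 2.23 = 1.55 m/s.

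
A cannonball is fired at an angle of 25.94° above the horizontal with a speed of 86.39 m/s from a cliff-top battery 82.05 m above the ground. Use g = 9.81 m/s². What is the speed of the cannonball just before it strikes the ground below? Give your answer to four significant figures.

95.25 m/s

v_x = 86.39 cos 25.94° = 77.686 m/s is unchanged throughout.
For the vertical component, v_y² = v_y0² + 2 g h = (37.790)² + 2×9.81×82.05 = 3037.9, so |v_y| = 55.117 m/s.
Impact speed = √(v_x² + v_y²) = √(6035.1 + 3037.9) = 95.25 m/s.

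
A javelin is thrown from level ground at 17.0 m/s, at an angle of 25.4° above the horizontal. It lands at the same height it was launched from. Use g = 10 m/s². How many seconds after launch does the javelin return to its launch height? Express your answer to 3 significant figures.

1.46 s

Vertical component: v_y = 17.0 sin 25.4° = 7.292 m/s.
For a projectile landing at launch height, time of flight is t = 2 v_y / g = 2 × 7.292 / 10 = 1.46 s.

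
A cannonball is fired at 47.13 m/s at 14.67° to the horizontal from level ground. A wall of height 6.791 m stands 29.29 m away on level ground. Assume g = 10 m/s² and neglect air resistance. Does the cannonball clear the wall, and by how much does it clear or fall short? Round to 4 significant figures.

v_x = 47.13 cos 14.67° = 45.594 m/s; v_y0 = 47.13 sin 14.67° = 11.936 m/s.
Time to reach the wall: t = 29.29 / 45.594 = 0.64241 s.
Height at that point: y = 11.936×0.64241 − 5.000×0.64241² = 5.6044 m.
That is 6.791 − 5.6044 = 1.187 m below the top of the wall, so the cannonball does not clear it.

No — it falls 1.187 m short of clearing the wall.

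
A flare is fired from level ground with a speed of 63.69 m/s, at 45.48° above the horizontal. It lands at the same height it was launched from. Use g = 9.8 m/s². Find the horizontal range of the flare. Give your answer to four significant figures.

Components: v_x = 63.69 cos 45.48° = 44.657 m/s, v_y = 63.69 sin 45.48° = 45.411 m/s.
Time of flight (same landing height): t = 2 v_y / g = 2 × 45.411 / 9.8 = 9.2676 s.
Range: R = v_x · t = 44.657 × 9.2676 = 413.9 m.

413.9 m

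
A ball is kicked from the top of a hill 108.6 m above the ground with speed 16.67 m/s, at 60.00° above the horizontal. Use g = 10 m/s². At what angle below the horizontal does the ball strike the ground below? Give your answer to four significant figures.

v_x = 16.67 cos 60.00° = 8.3350 m/s.
At impact |v_y| = √(v_y0² + 2 g h) = √(14.437² + 2×10×108.6) = 48.790 m/s.
Angle below horizontal = arctan(|v_y| / v_x) = arctan(48.790 / 8.3350) = 80.31°.

80.31°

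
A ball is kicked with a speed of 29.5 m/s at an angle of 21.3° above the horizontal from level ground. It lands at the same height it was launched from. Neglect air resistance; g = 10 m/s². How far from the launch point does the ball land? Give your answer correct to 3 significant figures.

Components: v_x = 29.5 cos 21.3° = 27.48 m/s, v_y = 29.5 sin 21.3° = 10.72 m/s.
Time of flight (same landing height): t = 2 v_y / g = 2 × 10.72 / 10 = 2.144 s.
Range: R = v_x · t = 27.48 × 2.144 = 58.9 m.

58.9 m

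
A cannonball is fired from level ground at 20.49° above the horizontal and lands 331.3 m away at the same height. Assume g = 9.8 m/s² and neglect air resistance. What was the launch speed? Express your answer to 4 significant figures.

70.36 m/s

On level ground, R = v₀² sin(2θ) / g, so v₀ = √(R g / sin 2θ).
sin(2 × 20.49°) = 0.6558.
v₀ = √(331.3 × 9.8 / 0.6558) = √4950.8 = 70.36 m/s.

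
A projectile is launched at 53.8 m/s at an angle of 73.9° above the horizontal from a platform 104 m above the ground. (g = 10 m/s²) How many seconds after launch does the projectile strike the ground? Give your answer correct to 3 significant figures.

Vertical component: v_y = 53.8 sin 73.9° = 51.69 m/s.
Taking up as positive with launch at y = 104 m, landing at y = 0: 0 = 104 + 51.69 t − ½(10) t².
Solving 5.000 t² − 51.69 t − 104 = 0 gives t = [51.69 + √(51.69² + 4·5.000·104)] / 10.00 = 12.1 s.

12.1 s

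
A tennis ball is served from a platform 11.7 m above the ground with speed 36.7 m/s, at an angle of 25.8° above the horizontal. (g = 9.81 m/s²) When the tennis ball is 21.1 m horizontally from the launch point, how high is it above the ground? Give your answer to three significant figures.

19.9 m

v_x = 36.7 cos 25.8° = 33.04 m/s, v_y0 = 36.7 sin 25.8° = 15.97 m/s.
Time to reach x = 21.1 m: t = x / v_x = 21.1 / 33.04 = 0.6386 s.
y = 11.7 + v_y0 t − ½ g t² = 11.7 + 15.97×0.6386 − 4.905×0.6386² = 19.9 m.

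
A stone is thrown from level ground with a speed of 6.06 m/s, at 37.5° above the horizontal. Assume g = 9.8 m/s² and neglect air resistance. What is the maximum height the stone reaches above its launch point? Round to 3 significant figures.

0.694 m

Vertical component of launch velocity: v_y = 6.06 sin 37.5° = 3.689 m/s.
At the highest point the vertical velocity is zero, so v_y² = 2 g h_max.
h_max = (3.689)² / (2 × 9.8) = 13.61 / 19.60 = 0.694 m.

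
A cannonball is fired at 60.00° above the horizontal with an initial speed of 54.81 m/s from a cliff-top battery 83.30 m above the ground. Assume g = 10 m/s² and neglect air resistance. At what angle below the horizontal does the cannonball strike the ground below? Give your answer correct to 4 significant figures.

v_x = 54.81 cos 60.00° = 27.405 m/s.
At impact |v_y| = √(v_y0² + 2 g h) = √(47.467² + 2×10×83.30) = 62.603 m/s.
Angle below horizontal = arctan(|v_y| / v_x) = arctan(62.603 / 27.405) = 66.36°.

66.36°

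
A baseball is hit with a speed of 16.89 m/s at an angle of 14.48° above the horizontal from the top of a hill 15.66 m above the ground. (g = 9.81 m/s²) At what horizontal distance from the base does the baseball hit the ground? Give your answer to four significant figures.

Components: v_x = 16.89 cos 14.48° = 16.353 m/s, v_y = 16.89 sin 14.48° = 4.2232 m/s.
Vertical: 0 = 15.66 + 4.2232 t − ½(9.81) t² ⇒ 4.905 t² − 4.2232 t − 15.66 = 0.
t = [4.2232 + √(17.835 + 307.25)] / 9.810 = 2.2684 s.
Horizontal: R = v_x · t = 16.353 × 2.2684 = 37.10 m.

37.10 m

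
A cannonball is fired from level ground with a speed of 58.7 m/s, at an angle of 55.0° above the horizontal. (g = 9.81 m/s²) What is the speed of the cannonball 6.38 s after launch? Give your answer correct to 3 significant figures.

36.7 m/s

v_x = 58.7 cos 55.0° = 33.67 m/s (constant).
v_y(t) = 58.7 sin 55.0° − g t = 48.08 − 9.81 × 6.38 = -14.51 m/s.
Speed = √(v_x² + v_y²) = √(1134 + 210.5) = 36.7 m/s.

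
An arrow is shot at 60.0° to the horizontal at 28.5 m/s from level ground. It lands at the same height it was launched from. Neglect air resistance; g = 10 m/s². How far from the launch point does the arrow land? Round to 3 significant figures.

70.3 m

For level ground, R = v₀² sin(2θ) / g.
sin(2 × 60.0°) = sin 120.0° = 0.8660.
R = (28.5)² × 0.8660 / 10 = 70.3 m.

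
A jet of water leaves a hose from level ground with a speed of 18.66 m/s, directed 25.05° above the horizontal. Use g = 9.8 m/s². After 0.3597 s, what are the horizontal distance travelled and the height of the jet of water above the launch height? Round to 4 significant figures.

v_x = 18.66 cos 25.05° = 16.905 m/s; v_y0 = 18.66 sin 25.05° = 7.9008 m/s.
x = v_x t = 16.905 × 0.3597 = 6.081 m.
y = v_y0 t − ½ g t² = 7.9008×0.3597 − 4.900×0.3597² = 2.208 m.

x = 6.081 m, y = 2.208 m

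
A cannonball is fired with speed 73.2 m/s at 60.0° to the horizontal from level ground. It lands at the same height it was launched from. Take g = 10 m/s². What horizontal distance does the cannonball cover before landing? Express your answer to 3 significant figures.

Components: v_x = 73.2 cos 60.0° = 36.60 m/s, v_y = 73.2 sin 60.0° = 63.39 m/s.
Time of flight (same landing height): t = 2 v_y / g = 2 × 63.39 / 10 = 12.68 s.
Range: R = v_x · t = 36.60 × 12.68 = 464 m.

464 m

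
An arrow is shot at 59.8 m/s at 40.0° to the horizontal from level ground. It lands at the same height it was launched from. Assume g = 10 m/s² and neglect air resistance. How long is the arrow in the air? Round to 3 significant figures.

7.69 s

Vertical component: v_y = 59.8 sin 40.0° = 38.44 m/s.
For a projectile landing at launch height, time of flight is t = 2 v_y / g = 2 × 38.44 / 10 = 7.69 s.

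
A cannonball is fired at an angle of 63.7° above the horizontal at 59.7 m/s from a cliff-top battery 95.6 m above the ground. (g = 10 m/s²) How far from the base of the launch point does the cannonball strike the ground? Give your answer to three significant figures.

324 m

Components: v_x = 59.7 cos 63.7° = 26.45 m/s, v_y = 59.7 sin 63.7° = 53.52 m/s.
Vertical: 0 = 95.6 + 53.52 t − ½(10) t² ⇒ 5.000 t² − 53.52 t − 95.6 = 0.
t = [53.52 + √(2864 + 1912)] / 10.00 = 12.26 s.
Horizontal: R = v_x · t = 26.45 × 12.26 = 324 m.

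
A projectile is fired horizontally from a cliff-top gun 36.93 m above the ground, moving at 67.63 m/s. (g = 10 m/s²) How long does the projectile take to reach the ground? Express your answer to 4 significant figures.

The horizontal speed doesn't affect the fall. With v_y0 = 0, h = ½ g t².
t = √(2 × 36.93 / 10) = √7.3860 = 2.718 s.

2.718 s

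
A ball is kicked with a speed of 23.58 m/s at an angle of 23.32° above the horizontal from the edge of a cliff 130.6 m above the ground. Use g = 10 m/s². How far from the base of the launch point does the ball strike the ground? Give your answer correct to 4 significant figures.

Components: v_x = 23.58 cos 23.32° = 21.654 m/s, v_y = 23.58 sin 23.32° = 9.3345 m/s.
Vertical: 0 = 130.6 + 9.3345 t − ½(10) t² ⇒ 5.000 t² − 9.3345 t − 130.6 = 0.
t = [9.3345 + √(87.133 + 2612.0)] / 10.00 = 6.1288 s.
Horizontal: R = v_x · t = 21.654 × 6.1288 = 132.7 m.

132.7 m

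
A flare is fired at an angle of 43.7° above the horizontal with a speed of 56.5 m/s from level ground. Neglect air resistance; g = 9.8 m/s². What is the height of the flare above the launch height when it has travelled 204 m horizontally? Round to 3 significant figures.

72.7 m

v_x = 56.5 cos 43.7° = 40.85 m/s, v_y0 = 56.5 sin 43.7° = 39.03 m/s.
Time to reach x = 204 m: t = x / v_x = 204 / 40.85 = 4.994 s.
y = v_y0 t − ½ g t² = 39.03×4.994 − 4.900×4.994² = 72.7 m.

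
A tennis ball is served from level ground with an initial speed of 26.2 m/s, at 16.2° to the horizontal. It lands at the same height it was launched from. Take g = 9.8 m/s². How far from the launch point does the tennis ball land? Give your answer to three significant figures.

For level ground, R = v₀² sin(2θ) / g.
sin(2 × 16.2°) = sin 32.40° = 0.5358.
R = (26.2)² × 0.5358 / 9.8 = 37.5 m.

37.5 m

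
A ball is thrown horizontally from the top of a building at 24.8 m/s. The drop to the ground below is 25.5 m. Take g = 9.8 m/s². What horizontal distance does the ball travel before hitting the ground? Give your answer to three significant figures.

56.6 m

Initial vertical velocity is zero, so the fall time comes from h = ½ g t²: t = √(2 × 25.5 / 9.8) = 2.281 s.
Horizontal motion is uniform at 24.8 m/s, so x = 24.8 × 2.281 = 56.6 m.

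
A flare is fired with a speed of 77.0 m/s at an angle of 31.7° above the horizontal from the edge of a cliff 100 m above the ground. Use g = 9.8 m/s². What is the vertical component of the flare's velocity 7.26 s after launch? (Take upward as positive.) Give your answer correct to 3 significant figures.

-30.7 m/s

Initial vertical component: v_y0 = 77.0 sin 31.7° = 40.46 m/s.
v_y(t) = v_y0 − g t = 40.46 − 9.8 × 7.26 = -30.7 m/s.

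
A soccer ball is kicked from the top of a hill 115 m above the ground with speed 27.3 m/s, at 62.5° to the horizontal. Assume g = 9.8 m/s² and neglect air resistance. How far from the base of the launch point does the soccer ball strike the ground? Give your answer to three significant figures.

99.7 m

Components: v_x = 27.3 cos 62.5° = 12.61 m/s, v_y = 27.3 sin 62.5° = 24.22 m/s.
Vertical: 0 = 115 + 24.22 t − ½(9.8) t² ⇒ 4.900 t² − 24.22 t − 115 = 0.
t = [24.22 + √(586.6 + 2254)] / 9.800 = 7.910 s.
Horizontal: R = v_x · t = 12.61 × 7.910 = 99.7 m.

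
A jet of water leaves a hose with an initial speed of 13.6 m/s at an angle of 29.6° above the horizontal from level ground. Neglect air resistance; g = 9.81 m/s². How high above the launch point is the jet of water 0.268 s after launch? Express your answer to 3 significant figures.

v_y0 = 13.6 sin 29.6° = 6.718 m/s.
y(t) = v_y0 t − ½ g t² = 6.718×0.268 − 4.905×0.268² = 1.45 m.

1.45 m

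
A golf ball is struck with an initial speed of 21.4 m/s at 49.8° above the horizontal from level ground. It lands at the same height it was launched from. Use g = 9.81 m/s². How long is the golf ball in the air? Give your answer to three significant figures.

3.33 s

Vertical component: v_y = 21.4 sin 49.8° = 16.35 m/s.
For a projectile landing at launch height, time of flight is t = 2 v_y / g = 2 × 16.35 / 9.81 = 3.33 s.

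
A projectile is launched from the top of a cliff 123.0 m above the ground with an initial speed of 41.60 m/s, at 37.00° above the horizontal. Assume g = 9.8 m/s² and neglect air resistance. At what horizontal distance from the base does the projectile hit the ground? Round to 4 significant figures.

Components: v_x = 41.60 cos 37.00° = 33.223 m/s, v_y = 41.60 sin 37.00° = 25.036 m/s.
Vertical: 0 = 123.0 + 25.036 t − ½(9.8) t² ⇒ 4.900 t² − 25.036 t − 123.0 = 0.
t = [25.036 + √(626.80 + 2410.8)] / 9.800 = 8.1786 s.
Horizontal: R = v_x · t = 33.223 × 8.1786 = 271.7 m.

271.7 m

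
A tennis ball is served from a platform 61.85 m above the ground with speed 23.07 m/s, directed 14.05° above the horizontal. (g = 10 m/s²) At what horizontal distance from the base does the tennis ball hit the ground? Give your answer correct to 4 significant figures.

Components: v_x = 23.07 cos 14.05° = 22.380 m/s, v_y = 23.07 sin 14.05° = 5.6007 m/s.
Vertical: 0 = 61.85 + 5.6007 t − ½(10) t² ⇒ 5.000 t² − 5.6007 t − 61.85 = 0.
t = [5.6007 + √(31.368 + 1237.0)] / 10.00 = 4.1215 s.
Horizontal: R = v_x · t = 22.380 × 4.1215 = 92.24 m.

92.24 m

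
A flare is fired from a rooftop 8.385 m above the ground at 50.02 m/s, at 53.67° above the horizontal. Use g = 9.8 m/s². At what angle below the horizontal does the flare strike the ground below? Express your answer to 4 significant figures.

v_x = 50.02 cos 53.67° = 29.634 m/s.
At impact |v_y| = √(v_y0² + 2 g h) = √(40.297² + 2×9.8×8.385) = 42.287 m/s.
Angle below horizontal = arctan(|v_y| / v_x) = arctan(42.287 / 29.634) = 54.98°.

54.98°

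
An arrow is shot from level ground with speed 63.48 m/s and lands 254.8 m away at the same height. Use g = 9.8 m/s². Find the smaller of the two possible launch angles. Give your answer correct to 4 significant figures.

19.15°

Level-ground range: R = v₀² sin(2θ)/g ⇒ sin 2θ = R g / v₀² = 254.8×9.8/63.48² = 0.6197.
2θ = arcsin(0.6197) = 38.294° or 180° − 38.294° = 141.706°.
So θ = 19.15° or θ = 70.85°.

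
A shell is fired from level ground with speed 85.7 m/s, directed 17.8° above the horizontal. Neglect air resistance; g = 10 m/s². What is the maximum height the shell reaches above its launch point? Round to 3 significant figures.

34.3 m

Vertical component of launch velocity: v_y = 85.7 sin 17.8° = 26.20 m/s.
At the highest point the vertical velocity is zero, so v_y² = 2 g h_max.
h_max = (26.20)² / (2 × 10) = 686.4 / 20.00 = 34.3 m.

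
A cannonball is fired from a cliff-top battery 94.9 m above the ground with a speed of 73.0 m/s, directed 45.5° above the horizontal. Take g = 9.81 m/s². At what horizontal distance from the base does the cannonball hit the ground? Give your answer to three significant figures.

624 m

Components: v_x = 73.0 cos 45.5° = 51.17 m/s, v_y = 73.0 sin 45.5° = 52.07 m/s.
Vertical: 0 = 94.9 + 52.07 t − ½(9.81) t² ⇒ 4.905 t² − 52.07 t − 94.9 = 0.
t = [52.07 + √(2711 + 1862)] / 9.810 = 12.20 s.
Horizontal: R = v_x · t = 51.17 × 12.20 = 624 m.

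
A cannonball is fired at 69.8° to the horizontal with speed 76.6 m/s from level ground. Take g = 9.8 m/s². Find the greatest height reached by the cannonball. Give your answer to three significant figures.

264 m

Vertical component of launch velocity: v_y = 76.6 sin 69.8° = 71.89 m/s.
At the highest point the vertical velocity is zero, so v_y² = 2 g h_max.
h_max = (71.89)² / (2 × 9.8) = 5168 / 19.60 = 264 m.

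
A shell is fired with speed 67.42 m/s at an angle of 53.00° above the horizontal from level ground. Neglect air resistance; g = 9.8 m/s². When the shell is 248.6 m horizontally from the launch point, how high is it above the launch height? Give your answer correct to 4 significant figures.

v_x = 67.42 cos 53.00° = 40.574 m/s, v_y0 = 67.42 sin 53.00° = 53.844 m/s.
Time to reach x = 248.6 m: t = x / v_x = 248.6 / 40.574 = 6.1271 s.
y = v_y0 t − ½ g t² = 53.844×6.1271 − 4.900×6.1271² = 146.0 m.

146.0 m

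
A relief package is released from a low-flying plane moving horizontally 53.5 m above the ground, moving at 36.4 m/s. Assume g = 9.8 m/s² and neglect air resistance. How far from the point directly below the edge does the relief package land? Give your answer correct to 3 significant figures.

Initial vertical velocity is zero, so the fall time comes from h = ½ g t²: t = √(2 × 53.5 / 9.8) = 3.304 s.
Horizontal motion is uniform at 36.4 m/s, so x = 36.4 × 3.304 = 120 m.

120 m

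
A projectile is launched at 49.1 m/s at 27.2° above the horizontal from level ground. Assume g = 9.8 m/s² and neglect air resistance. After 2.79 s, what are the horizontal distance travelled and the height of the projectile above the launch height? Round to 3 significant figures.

v_x = 49.1 cos 27.2° = 43.67 m/s; v_y0 = 49.1 sin 27.2° = 22.44 m/s.
x = v_x t = 43.67 × 2.79 = 122 m.
y = v_y0 t − ½ g t² = 22.44×2.79 − 4.900×2.79² = 24.5 m.

x = 122 m, y = 24.5 m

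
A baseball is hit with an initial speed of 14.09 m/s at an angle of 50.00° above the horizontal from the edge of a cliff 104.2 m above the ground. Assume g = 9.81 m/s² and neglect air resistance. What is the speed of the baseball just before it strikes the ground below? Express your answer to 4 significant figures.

v_x = 14.09 cos 50.00° = 9.0569 m/s is unchanged throughout.
For the vertical component, v_y² = v_y0² + 2 g h = (10.794)² + 2×9.81×104.2 = 2160.9, so |v_y| = 46.485 m/s.
Impact speed = √(v_x² + v_y²) = √(82.027 + 2160.9) = 47.36 m/s.

47.36 m/s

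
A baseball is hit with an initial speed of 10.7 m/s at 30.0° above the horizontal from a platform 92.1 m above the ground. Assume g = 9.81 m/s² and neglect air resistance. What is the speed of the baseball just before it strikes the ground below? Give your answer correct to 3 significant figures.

v_x = 10.7 cos 30.0° = 9.266 m/s is unchanged throughout.
For the vertical component, v_y² = v_y0² + 2 g h = (5.350)² + 2×9.81×92.1 = 1836, so |v_y| = 42.85 m/s.
Impact speed = √(v_x² + v_y²) = √(85.86 + 1836) = 43.8 m/s.

43.8 m/s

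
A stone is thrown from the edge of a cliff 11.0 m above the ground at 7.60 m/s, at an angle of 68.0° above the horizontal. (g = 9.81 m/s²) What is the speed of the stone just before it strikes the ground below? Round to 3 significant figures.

v_x = 7.60 cos 68.0° = 2.847 m/s is unchanged throughout.
For the vertical component, v_y² = v_y0² + 2 g h = (7.047)² + 2×9.81×11.0 = 265.5, so |v_y| = 16.29 m/s.
Impact speed = √(v_x² + v_y²) = √(8.105 + 265.5) = 16.5 m/s.

16.5 m/s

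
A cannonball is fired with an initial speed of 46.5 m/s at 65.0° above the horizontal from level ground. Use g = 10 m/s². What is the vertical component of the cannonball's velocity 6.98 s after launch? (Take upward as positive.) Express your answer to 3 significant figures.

-27.7 m/s

Initial vertical component: v_y0 = 46.5 sin 65.0° = 42.14 m/s.
v_y(t) = v_y0 − g t = 42.14 − 10 × 6.98 = -27.7 m/s.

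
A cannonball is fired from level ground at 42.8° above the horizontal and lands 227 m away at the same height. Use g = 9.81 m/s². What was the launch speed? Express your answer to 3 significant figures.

47.3 m/s

On level ground, R = v₀² sin(2θ) / g, so v₀ = √(R g / sin 2θ).
sin(2 × 42.8°) = 0.9971.
v₀ = √(227 × 9.81 / 0.9971) = √2233 = 47.3 m/s.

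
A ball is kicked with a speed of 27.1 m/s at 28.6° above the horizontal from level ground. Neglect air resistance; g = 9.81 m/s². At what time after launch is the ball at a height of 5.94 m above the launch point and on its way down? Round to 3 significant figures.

v_y0 = 27.1 sin 28.6° = 12.97 m/s.
Set y = v_y0 t − ½ g t² = 5.94: 4.905 t² − 12.97 t + 5.94 = 0.
t = [12.97 ± √(168.2 − 116.5)] / 9.81 = (12.97 ± 7.190) / 9.81, giving t = 0.589 s or t = 2.06 s.
On the way down corresponds to the larger root: t = 2.06 s.

2.06 s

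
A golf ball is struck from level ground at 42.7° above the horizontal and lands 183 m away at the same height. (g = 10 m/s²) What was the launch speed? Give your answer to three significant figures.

42.8 m/s

On level ground, R = v₀² sin(2θ) / g, so v₀ = √(R g / sin 2θ).
sin(2 × 42.7°) = 0.9968.
v₀ = √(183 × 10 / 0.9968) = √1836 = 42.8 m/s.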